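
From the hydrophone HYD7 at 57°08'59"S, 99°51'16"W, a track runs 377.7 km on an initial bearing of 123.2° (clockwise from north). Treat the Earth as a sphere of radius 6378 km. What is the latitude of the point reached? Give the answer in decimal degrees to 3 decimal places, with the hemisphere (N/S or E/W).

HYD7: φ = -57.14972°, λ = -99.85444°
δ = d/R = 377.7/6378 = 0.059219 rad
φ₂ = arcsin(sin φ₁ cos δ + cos φ₁ sin δ cos θ)
   = arcsin(-0.84009·0.99825 + 0.54245·0.05918·-0.54756) = -58.89228°
λ₂ = λ₁ + atan2(sin θ sin δ cos φ₁, cos δ − sin φ₁ sin φ₂) = -94.35389°

58.892°S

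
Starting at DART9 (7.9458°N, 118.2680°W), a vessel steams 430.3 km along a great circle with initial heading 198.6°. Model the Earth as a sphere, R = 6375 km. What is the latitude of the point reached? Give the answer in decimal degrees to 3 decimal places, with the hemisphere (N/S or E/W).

4.279°N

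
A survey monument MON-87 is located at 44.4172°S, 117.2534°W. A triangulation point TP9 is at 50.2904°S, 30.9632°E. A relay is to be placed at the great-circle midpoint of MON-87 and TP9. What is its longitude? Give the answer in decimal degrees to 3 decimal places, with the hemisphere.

54.214°W

Bx = cos φ₂ cos Δλ = -0.543091,  By = cos φ₂ sin Δλ = 0.336513
φₘ = atan2(sin φ₁ + sin φ₂, √((cos φ₁ + Bx)² + By²)) = -75.58805°
λₘ = λ₁ + atan2(By, cos φ₁ + Bx) = -54.21412°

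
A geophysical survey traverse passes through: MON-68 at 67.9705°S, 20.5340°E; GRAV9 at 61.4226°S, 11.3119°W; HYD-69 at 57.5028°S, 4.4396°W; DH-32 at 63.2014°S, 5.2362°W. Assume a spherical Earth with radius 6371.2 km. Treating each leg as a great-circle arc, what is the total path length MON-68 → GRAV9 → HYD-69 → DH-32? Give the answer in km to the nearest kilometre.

2873 km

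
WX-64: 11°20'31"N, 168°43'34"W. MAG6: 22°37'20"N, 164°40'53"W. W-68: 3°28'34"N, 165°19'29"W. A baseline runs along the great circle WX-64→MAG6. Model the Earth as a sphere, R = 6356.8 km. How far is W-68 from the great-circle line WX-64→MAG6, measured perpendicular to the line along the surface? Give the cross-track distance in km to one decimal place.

631.8 km

WX-64: φ = +11.34194°, λ = -168.72611°
MAG6: φ = +22.62222°, λ = -164.68139°
W-68: φ = +3.47611°, λ = -165.32472°
δ₁₃ = central angle WX-64→W-68 = 0.149355 rad  (haversine)
θ₁₃ = bearing WX-64→W-68 = 156.547°,  θ₁₂ = bearing WX-64→MAG6 = 18.370°
dₓₜ = R·arcsin(sin δ₁₃ · sin(θ₁₃ − θ₁₂)) = 6356.8·arcsin(0.14880·sin(138.177°)) = 631.794 km
|dₓₜ| = 631.794 km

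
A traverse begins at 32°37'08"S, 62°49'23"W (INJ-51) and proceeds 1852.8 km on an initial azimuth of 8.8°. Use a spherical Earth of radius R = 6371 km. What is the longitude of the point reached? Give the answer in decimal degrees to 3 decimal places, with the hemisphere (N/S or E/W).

60.206°W

INJ-51: φ = -32.61889°, λ = -62.82306°
δ = d/R = 1852.8/6371 = 0.290818 rad
φ₂ = arcsin(sin φ₁ cos δ + cos φ₁ sin δ cos θ)
   = arcsin(-0.53905·0.95801 + 0.84227·0.28674·0.98823) = -16.12575°
λ₂ = λ₁ + atan2(sin θ sin δ cos φ₁, cos δ − sin φ₁ sin φ₂) = -60.20584°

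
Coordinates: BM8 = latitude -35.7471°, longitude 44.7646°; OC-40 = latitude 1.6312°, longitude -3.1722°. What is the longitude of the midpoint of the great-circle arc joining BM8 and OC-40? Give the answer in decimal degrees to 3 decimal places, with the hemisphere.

Bx = cos φ₂ cos Δλ = 0.669678,  By = cos φ₂ sin Δλ = -0.742105
φₘ = atan2(sin φ₁ + sin φ₂, √((cos φ₁ + Bx)² + By²)) = -18.54328°
λₘ = λ₁ + atan2(By, cos φ₁ + Bx) = 18.15425°

18.154°E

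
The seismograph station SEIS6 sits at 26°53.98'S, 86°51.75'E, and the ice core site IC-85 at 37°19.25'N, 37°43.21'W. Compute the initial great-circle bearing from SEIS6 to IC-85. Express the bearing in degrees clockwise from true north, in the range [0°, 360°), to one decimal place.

297.2°

SEIS6: φ = -26.89967°, λ = +86.86250°
IC-85: φ = +37.32083°, λ = -37.72017°
Δλ = -124.5827°
y = sin Δλ · cos φ₂ = -0.654738
x = cos φ₁ sin φ₂ − sin φ₁ cos φ₂ cos Δλ = 0.336460
θ = atan2(y, x) = -62.8021° → 297.1979° (mod 360°)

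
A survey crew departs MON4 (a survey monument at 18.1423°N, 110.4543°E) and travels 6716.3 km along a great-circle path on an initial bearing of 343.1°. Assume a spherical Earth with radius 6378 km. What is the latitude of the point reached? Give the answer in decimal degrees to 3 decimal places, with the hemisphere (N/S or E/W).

70.767°N

δ = d/R = 6716.3/6378 = 1.053042 rad
φ₂ = arcsin(sin φ₁ cos δ + cos φ₁ sin δ cos θ)
   = arcsin(0.31138·0.49493 + 0.95029·0.86893·0.95681) = 70.76661°
λ₂ = λ₁ + atan2(sin θ sin δ cos φ₁, cos δ − sin φ₁ sin φ₂) = 60.38588°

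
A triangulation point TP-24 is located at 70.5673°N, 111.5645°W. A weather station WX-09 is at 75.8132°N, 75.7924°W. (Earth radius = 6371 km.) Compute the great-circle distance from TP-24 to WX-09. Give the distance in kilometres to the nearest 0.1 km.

Δφ = 5.2459°,  Δλ = 35.7721°
a = sin²(Δφ/2) + cos φ₁ cos φ₂ sin²(Δλ/2) = 0.009786
c = 2·arcsin(√a) = 0.198168 rad = 11.3542°
d = R·c = 6371 × 0.198168 = 1262.5 km

1262.5 km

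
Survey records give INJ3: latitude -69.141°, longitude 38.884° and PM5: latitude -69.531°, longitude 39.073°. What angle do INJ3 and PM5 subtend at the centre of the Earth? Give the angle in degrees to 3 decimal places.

Δφ = -0.3900°,  Δλ = 0.1890°
a = sin²(Δφ/2) + cos φ₁ cos φ₂ sin²(Δλ/2) = 0.000012
c = 2·arcsin(√a) = 0.006906 rad = 0.3957°

0.396°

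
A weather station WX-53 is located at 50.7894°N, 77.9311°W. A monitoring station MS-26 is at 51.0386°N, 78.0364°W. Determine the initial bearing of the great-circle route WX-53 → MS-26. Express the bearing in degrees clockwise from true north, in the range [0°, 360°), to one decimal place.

Δλ = -0.1053°
y = sin Δλ · cos φ₂ = -0.001156
x = cos φ₁ sin φ₂ − sin φ₁ cos φ₂ cos Δλ = 0.004350
θ = atan2(y, x) = -14.8770° → 345.1230° (mod 360°)

345.1°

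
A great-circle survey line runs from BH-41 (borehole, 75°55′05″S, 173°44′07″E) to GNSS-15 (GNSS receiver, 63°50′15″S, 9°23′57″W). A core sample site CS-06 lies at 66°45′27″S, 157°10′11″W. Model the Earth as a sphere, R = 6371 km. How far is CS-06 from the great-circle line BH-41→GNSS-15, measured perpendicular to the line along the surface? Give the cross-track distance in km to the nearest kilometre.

1256 km

BH-41: φ = -75.91806°, λ = +173.73528°
GNSS-15: φ = -63.83750°, λ = -9.39917°
CS-06: φ = -66.75750°, λ = -157.16972°
δ₁₃ = central angle BH-41→CS-06 = 0.223488 rad  (haversine)
θ₁₃ = bearing BH-41→CS-06 = 59.974°,  θ₁₂ = bearing BH-41→GNSS-15 = 177.861°
dₓₜ = R·arcsin(sin δ₁₃ · sin(θ₁₃ − θ₁₂)) = 6371·arcsin(0.22163·sin(-117.886°)) = -1256.173 km
|dₓₜ| = 1256.173 km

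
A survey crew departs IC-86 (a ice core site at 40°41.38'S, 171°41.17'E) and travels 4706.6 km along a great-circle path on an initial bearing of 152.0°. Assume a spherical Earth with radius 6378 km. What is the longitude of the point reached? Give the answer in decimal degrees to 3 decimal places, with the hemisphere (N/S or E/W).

127.125°W

IC-86: φ = -40.68967°, λ = +171.68617°
δ = d/R = 4706.6/6378 = 0.737943 rad
φ₂ = arcsin(sin φ₁ cos δ + cos φ₁ sin δ cos θ)
   = arcsin(-0.65196·0.73985 + 0.75825·0.67277·-0.88295) = -68.87113°
λ₂ = λ₁ + atan2(sin θ sin δ cos φ₁, cos δ − sin φ₁ sin φ₂) = -127.12515°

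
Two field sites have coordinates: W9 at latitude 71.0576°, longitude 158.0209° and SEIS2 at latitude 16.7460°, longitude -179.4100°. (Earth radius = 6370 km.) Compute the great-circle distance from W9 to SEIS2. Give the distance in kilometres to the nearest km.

Δφ = -54.3116°,  Δλ = 22.5691°
a = sin²(Δφ/2) + cos φ₁ cos φ₂ sin²(Δλ/2) = 0.220215
c = 2·arcsin(√a) = 0.976928 rad = 55.9739°
d = R·c = 6370 × 0.976928 = 6223.0 km

6223 km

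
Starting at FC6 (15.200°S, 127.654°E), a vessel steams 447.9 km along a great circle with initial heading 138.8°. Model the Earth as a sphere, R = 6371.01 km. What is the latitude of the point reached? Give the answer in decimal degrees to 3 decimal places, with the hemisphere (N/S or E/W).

δ = d/R = 447.9/6371.01 = 0.070303 rad
φ₂ = arcsin(sin φ₁ cos δ + cos φ₁ sin δ cos θ)
   = arcsin(-0.26219·0.99753 + 0.96502·0.07024·-0.75241) = -18.21272°
λ₂ = λ₁ + atan2(sin θ sin δ cos φ₁, cos δ − sin φ₁ sin φ₂) = 130.44597°

18.213°S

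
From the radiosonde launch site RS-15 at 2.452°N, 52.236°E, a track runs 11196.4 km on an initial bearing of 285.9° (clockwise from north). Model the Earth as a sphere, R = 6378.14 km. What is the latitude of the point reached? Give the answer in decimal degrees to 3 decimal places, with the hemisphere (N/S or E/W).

15.141°N

δ = d/R = 11196.4/6378.14 = 1.755433 rad
φ₂ = arcsin(sin φ₁ cos δ + cos φ₁ sin δ cos θ)
   = arcsin(0.04278·-0.18359 + 0.99908·0.98300·0.27396) = 15.14138°
λ₂ = λ₁ + atan2(sin θ sin δ cos φ₁, cos δ − sin φ₁ sin φ₂) = -49.41525°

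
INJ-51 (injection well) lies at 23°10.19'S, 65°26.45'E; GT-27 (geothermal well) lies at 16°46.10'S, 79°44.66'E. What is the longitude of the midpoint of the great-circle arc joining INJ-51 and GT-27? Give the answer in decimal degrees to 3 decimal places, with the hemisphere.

72.739°E

INJ-51: φ = -23.16983°, λ = +65.44083°
GT-27: φ = -16.76833°, λ = +79.74433°
Bx = cos φ₂ cos Δλ = 0.927798,  By = cos φ₂ sin Δλ = 0.236553
φₘ = atan2(sin φ₁ + sin φ₂, √((cos φ₁ + Bx)² + By²)) = -20.11310°
λₘ = λ₁ + atan2(By, cos φ₁ + Bx) = 72.73866°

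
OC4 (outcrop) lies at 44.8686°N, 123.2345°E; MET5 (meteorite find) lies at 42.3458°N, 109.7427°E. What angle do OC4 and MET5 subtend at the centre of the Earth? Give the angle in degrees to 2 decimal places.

10.08°

Δφ = -2.5228°,  Δλ = -13.4918°
a = sin²(Δφ/2) + cos φ₁ cos φ₂ sin²(Δλ/2) = 0.007712
c = 2·arcsin(√a) = 0.175867 rad = 10.0764°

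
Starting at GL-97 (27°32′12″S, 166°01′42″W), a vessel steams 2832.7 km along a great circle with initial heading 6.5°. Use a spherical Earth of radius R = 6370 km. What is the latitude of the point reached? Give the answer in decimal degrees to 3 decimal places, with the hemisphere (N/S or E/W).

2.198°S

GL-97: φ = -27.53667°, λ = -166.02833°
δ = d/R = 2832.7/6370 = 0.444694 rad
φ₂ = arcsin(sin φ₁ cos δ + cos φ₁ sin δ cos θ)
   = arcsin(-0.46232·0.90274 + 0.88672·0.43018·0.99357) = -2.19817°
λ₂ = λ₁ + atan2(sin θ sin δ cos φ₁, cos δ − sin φ₁ sin φ₂) = -163.23499°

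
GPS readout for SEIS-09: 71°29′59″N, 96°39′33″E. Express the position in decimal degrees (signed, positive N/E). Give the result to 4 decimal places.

+71.4997°, +96.6592°

lat: 71.4997° N → +71.4997°
lon: 96.6592° E → +96.6592°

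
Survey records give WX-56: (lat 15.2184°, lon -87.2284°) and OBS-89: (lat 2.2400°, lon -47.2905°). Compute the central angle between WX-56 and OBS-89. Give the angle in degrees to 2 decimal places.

41.45°

Δφ = -12.9784°,  Δλ = 39.9379°
a = sin²(Δφ/2) + cos φ₁ cos φ₂ sin²(Δλ/2) = 0.125226
c = 2·arcsin(√a) = 0.723418 rad = 41.4488°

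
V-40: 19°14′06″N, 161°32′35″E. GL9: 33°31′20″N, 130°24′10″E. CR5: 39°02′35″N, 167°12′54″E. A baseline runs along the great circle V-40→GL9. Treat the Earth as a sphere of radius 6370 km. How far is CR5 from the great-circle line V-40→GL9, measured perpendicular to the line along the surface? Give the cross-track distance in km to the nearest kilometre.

2114 km

V-40: φ = +19.23500°, λ = +161.54306°
GL9: φ = +33.52222°, λ = +130.40278°
CR5: φ = +39.04306°, λ = +167.21500°
δ₁₃ = central angle V-40→CR5 = 0.356159 rad  (haversine)
θ₁₃ = bearing V-40→CR5 = 12.718°,  θ₁₂ = bearing V-40→GL9 = 303.593°
dₓₜ = R·arcsin(sin δ₁₃ · sin(θ₁₃ − θ₁₂)) = 6370·arcsin(0.34868·sin(-290.875°)) = 2113.865 km
|dₓₜ| = 2113.865 km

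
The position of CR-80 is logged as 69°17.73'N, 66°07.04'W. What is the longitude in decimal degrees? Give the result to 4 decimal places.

66.1173°W

66° + 7.04′/60 = 66 + 0.11733 = 66.1173°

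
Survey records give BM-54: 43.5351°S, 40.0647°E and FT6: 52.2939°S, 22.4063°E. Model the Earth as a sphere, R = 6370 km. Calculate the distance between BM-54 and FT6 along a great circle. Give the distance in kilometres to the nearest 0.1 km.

1629.8 km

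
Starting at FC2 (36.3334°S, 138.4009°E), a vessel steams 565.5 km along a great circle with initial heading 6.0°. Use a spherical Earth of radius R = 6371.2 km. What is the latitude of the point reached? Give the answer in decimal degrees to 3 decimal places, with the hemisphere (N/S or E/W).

31.274°S

δ = d/R = 565.5/6371.2 = 0.088759 rad
φ₂ = arcsin(sin φ₁ cos δ + cos φ₁ sin δ cos θ)
   = arcsin(-0.59248·0.99606 + 0.80558·0.08864·0.99452) = -31.27412°
λ₂ = λ₁ + atan2(sin θ sin δ cos φ₁, cos δ − sin φ₁ sin φ₂) = 139.02205°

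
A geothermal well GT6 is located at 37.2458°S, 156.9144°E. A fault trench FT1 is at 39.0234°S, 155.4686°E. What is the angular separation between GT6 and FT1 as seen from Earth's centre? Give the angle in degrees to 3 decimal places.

2.110°

Δφ = -1.7776°,  Δλ = -1.4458°
a = sin²(Δφ/2) + cos φ₁ cos φ₂ sin²(Δλ/2) = 0.000339
c = 2·arcsin(√a) = 0.036829 rad = 2.1102°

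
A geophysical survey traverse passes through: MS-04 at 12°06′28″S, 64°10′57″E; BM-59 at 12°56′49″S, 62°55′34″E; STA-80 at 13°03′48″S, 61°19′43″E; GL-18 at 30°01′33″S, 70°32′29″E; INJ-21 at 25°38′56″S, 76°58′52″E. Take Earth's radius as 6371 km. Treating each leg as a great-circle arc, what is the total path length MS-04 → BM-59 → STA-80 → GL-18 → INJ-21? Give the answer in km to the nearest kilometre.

3248 km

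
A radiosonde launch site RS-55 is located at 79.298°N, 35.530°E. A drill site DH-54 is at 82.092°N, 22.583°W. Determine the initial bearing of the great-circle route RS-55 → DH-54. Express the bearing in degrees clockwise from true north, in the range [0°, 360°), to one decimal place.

Δλ = -58.1130°
y = sin Δλ · cos φ₂ = -0.116820
x = cos φ₁ sin φ₂ − sin φ₁ cos φ₂ cos Δλ = 0.112522
θ = atan2(y, x) = -46.0739° → 313.9261° (mod 360°)

313.9°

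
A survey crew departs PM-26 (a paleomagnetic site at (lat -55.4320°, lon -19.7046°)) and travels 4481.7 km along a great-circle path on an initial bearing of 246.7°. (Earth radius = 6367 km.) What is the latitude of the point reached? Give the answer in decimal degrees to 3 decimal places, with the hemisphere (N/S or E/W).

50.623°S

δ = d/R = 4481.7/6367 = 0.703895 rad
φ₂ = arcsin(sin φ₁ cos δ + cos φ₁ sin δ cos θ)
   = arcsin(-0.82345·0.76233 + 0.56738·0.64719·-0.39555) = -50.62294°
λ₂ = λ₁ + atan2(sin θ sin δ cos φ₁, cos δ − sin φ₁ sin φ₂) = -89.24758°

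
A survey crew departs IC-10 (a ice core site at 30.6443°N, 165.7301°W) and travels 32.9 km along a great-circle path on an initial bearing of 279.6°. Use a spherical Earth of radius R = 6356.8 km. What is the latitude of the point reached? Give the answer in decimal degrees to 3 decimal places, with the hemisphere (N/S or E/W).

30.693°N

δ = d/R = 32.9/6356.8 = 0.005176 rad
φ₂ = arcsin(sin φ₁ cos δ + cos φ₁ sin δ cos θ)
   = arcsin(0.50971·0.99999 + 0.86035·0.00518·0.16677) = 30.69331°
λ₂ = λ₁ + atan2(sin θ sin δ cos φ₁, cos δ − sin φ₁ sin φ₂) = -166.07012°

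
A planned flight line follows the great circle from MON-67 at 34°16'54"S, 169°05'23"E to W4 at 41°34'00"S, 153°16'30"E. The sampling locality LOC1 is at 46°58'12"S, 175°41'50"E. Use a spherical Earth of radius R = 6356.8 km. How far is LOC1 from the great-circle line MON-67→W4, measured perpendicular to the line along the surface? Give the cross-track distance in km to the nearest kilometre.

1456 km

MON-67: φ = -34.28167°, λ = +169.08972°
W4: φ = -41.56667°, λ = +153.27500°
LOC1: φ = -46.97000°, λ = +175.69722°
δ₁₃ = central angle MON-67→LOC1 = 0.237904 rad  (haversine)
θ₁₃ = bearing MON-67→LOC1 = 160.538°,  θ₁₂ = bearing MON-67→W4 = 235.003°
dₓₜ = R·arcsin(sin δ₁₃ · sin(θ₁₃ − θ₁₂)) = 6356.8·arcsin(0.23567·sin(-74.465°)) = -1456.051 km
|dₓₜ| = 1456.051 km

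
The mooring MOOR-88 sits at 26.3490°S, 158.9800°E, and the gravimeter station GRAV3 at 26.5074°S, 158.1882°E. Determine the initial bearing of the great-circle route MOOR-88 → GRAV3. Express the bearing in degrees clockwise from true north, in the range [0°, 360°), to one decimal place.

Δλ = -0.7918°
y = sin Δλ · cos φ₂ = -0.012366
x = cos φ₁ sin φ₂ − sin φ₁ cos φ₂ cos Δλ = -0.002803
θ = atan2(y, x) = -102.7690° → 257.2310° (mod 360°)

257.2°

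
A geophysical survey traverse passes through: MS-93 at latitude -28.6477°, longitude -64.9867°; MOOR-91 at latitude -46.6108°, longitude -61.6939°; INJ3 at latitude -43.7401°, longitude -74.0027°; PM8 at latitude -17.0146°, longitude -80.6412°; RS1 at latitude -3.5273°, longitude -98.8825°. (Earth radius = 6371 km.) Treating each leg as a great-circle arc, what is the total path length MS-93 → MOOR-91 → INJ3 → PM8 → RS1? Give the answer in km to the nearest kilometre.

MS-93→MOOR-91: c = 0.316727 rad, d = 2017.86 km
MOOR-91→INJ3: c = 0.159314 rad, d = 1014.99 km
INJ3→PM8: c = 0.476645 rad, d = 3036.70 km
PM8→RS1: c = 0.391182 rad, d = 2492.22 km
Total = 2017.86 + 1014.99 + 3036.70 + 2492.22 = 8561.78 km

8562 km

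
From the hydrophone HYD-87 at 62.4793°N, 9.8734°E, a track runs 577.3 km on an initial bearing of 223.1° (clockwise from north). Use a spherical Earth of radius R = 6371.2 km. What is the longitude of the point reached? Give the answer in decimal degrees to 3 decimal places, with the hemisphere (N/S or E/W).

δ = d/R = 577.3/6371.2 = 0.090611 rad
φ₂ = arcsin(sin φ₁ cos δ + cos φ₁ sin δ cos θ)
   = arcsin(0.88684·0.99590 + 0.46207·0.09049·-0.73016) = 58.50402°
λ₂ = λ₁ + atan2(sin θ sin δ cos φ₁, cos δ − sin φ₁ sin φ₂) = 3.07688°

3.077°E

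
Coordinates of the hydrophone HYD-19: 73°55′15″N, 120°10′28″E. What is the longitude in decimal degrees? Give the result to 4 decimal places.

120° + 10′/60 + 28″/3600 = 120 + 0.16667 + 0.00778 = 120.1744°

120.1744°E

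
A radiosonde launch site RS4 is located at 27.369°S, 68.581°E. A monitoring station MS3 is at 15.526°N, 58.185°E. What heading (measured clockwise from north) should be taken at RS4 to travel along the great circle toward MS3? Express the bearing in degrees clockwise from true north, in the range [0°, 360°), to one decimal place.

345.5°

Δλ = -10.3960°
y = sin Δλ · cos φ₂ = -0.173866
x = cos φ₁ sin φ₂ − sin φ₁ cos φ₂ cos Δλ = 0.673386
θ = atan2(y, x) = -14.4774° → 345.5226° (mod 360°)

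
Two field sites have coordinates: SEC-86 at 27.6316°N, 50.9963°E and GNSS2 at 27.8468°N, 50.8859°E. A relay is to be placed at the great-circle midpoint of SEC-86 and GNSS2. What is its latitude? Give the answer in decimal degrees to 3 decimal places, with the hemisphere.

27.739°N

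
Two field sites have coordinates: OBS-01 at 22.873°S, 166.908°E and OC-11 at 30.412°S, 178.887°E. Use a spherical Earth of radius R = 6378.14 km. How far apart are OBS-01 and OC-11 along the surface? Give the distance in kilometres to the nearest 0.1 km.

1456.1 km

Δφ = -7.5390°,  Δλ = 11.9790°
a = sin²(Δφ/2) + cos φ₁ cos φ₂ sin²(Δλ/2) = 0.012974
c = 2·arcsin(√a) = 0.228300 rad = 13.0806°
d = R·c = 6378.14 × 0.228300 = 1456.1 km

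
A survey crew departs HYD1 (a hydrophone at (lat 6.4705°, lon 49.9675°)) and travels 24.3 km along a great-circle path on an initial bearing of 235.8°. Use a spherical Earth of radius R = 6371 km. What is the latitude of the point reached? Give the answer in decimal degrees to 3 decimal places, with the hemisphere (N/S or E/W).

δ = d/R = 24.3/6371 = 0.003814 rad
φ₂ = arcsin(sin φ₁ cos δ + cos φ₁ sin δ cos θ)
   = arcsin(0.11269·0.99999 + 0.99363·0.00381·-0.56208) = 6.34763°
λ₂ = λ₁ + atan2(sin θ sin δ cos φ₁, cos δ − sin φ₁ sin φ₂) = 49.78564°

6.348°N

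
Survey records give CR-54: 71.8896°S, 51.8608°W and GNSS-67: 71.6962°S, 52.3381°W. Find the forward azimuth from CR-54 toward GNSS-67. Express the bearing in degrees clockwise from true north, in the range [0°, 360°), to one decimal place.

322.1°

Δλ = -0.4773°
y = sin Δλ · cos φ₂ = -0.002616
x = cos φ₁ sin φ₂ − sin φ₁ cos φ₂ cos Δλ = 0.003365
θ = atan2(y, x) = -37.8632° → 322.1368° (mod 360°)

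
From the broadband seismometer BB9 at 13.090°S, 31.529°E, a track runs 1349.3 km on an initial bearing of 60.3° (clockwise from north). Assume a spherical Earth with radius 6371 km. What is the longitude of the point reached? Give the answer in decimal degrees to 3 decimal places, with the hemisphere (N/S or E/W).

42.127°E

δ = d/R = 1349.3/6371 = 0.211788 rad
φ₂ = arcsin(sin φ₁ cos δ + cos φ₁ sin δ cos θ)
   = arcsin(-0.22648·0.97766 + 0.97402·0.21021·0.49546) = -6.89082°
λ₂ = λ₁ + atan2(sin θ sin δ cos φ₁, cos δ − sin φ₁ sin φ₂) = 42.12728°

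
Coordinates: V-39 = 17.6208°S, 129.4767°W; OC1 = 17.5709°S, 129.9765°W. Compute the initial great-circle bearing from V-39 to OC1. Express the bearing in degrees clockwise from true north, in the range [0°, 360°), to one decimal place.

Δλ = -0.4998°
y = sin Δλ · cos φ₂ = -0.008316
x = cos φ₁ sin φ₂ − sin φ₁ cos φ₂ cos Δλ = 0.000860
θ = atan2(y, x) = -84.0962° → 275.9038° (mod 360°)

275.9°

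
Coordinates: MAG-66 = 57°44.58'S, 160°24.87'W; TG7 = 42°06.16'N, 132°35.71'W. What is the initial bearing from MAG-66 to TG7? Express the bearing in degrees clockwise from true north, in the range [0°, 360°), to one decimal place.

MAG-66: φ = -57.74300°, λ = -160.41450°
TG7: φ = +42.10267°, λ = -132.59517°
Δλ = 27.8193°
y = sin Δλ · cos φ₂ = 0.346255
x = cos φ₁ sin φ₂ − sin φ₁ cos φ₂ cos Δλ = 0.912755
θ = atan2(y, x) = 20.7743° → 20.7743° (mod 360°)

20.8°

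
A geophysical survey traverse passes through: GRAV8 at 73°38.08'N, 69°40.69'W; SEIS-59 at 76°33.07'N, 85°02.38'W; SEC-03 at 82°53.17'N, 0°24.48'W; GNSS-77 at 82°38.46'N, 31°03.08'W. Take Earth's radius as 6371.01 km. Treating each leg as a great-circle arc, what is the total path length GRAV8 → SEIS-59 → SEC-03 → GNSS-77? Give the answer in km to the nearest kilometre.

GRAV8: φ = +73.63467°, λ = -69.67817°
SEIS-59: φ = +76.55117°, λ = -85.03967°
SEC-03: φ = +82.88617°, λ = -0.40800°
GNSS-77: φ = +82.64100°, λ = -31.05133°
GRAV8→SEIS-59: c = 0.085307 rad, d = 543.49 km
SEIS-59→SEC-03: c = 0.254514 rad, d = 1621.51 km
SEC-03→GNSS-77: c = 0.066709 rad, d = 425.00 km
Total = 543.49 + 1621.51 + 425.00 = 2590.00 km

2590 km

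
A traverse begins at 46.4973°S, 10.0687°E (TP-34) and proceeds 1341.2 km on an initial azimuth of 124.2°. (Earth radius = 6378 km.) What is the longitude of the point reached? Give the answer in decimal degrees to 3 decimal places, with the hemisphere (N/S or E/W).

δ = d/R = 1341.2/6378 = 0.210285 rad
φ₂ = arcsin(sin φ₁ cos δ + cos φ₁ sin δ cos θ)
   = arcsin(-0.72534·0.97797 + 0.68839·0.20874·-0.56208) = -52.19779°
λ₂ = λ₁ + atan2(sin θ sin δ cos φ₁, cos δ − sin φ₁ sin φ₂) = 26.42839°

26.428°E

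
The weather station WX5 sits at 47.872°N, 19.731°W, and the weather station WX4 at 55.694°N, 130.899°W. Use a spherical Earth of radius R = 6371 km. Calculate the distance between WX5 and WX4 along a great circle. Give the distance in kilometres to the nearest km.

Δφ = 7.8220°,  Δλ = -111.1680°
a = sin²(Δφ/2) + cos φ₁ cos φ₂ sin²(Δλ/2) = 0.261945
c = 2·arcsin(√a) = 1.074571 rad = 61.5684°
d = R·c = 6371 × 1.074571 = 6846.1 km

6846 km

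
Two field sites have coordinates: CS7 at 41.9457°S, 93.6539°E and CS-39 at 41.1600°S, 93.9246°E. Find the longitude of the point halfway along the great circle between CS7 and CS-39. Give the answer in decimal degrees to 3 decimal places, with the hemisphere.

93.790°E

Bx = cos φ₂ cos Δλ = 0.752866,  By = cos φ₂ sin Δλ = 0.003557
φₘ = atan2(sin φ₁ + sin φ₂, √((cos φ₁ + Bx)² + By²)) = -41.55293°
λₘ = λ₁ + atan2(By, cos φ₁ + Bx) = 93.79007°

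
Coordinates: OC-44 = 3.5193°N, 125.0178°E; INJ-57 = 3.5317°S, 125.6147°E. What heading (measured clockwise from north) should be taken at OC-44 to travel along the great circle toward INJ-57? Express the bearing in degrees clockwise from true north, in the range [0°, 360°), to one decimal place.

175.2°

Δλ = 0.5969°
y = sin Δλ · cos φ₂ = 0.010398
x = cos φ₁ sin φ₂ − sin φ₁ cos φ₂ cos Δλ = -0.122749
θ = atan2(y, x) = 175.1581° → 175.1581° (mod 360°)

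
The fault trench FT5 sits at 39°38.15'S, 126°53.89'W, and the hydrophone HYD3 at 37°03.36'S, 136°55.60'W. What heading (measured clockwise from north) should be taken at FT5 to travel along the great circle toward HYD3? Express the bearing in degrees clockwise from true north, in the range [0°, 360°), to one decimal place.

FT5: φ = -39.63583°, λ = -126.89817°
HYD3: φ = -37.05600°, λ = -136.92667°
Δλ = -10.0285°
y = sin Δλ · cos φ₂ = -0.138970
x = cos φ₁ sin φ₂ − sin φ₁ cos φ₂ cos Δλ = 0.037233
θ = atan2(y, x) = -75.0014° → 284.9986° (mod 360°)

285.0°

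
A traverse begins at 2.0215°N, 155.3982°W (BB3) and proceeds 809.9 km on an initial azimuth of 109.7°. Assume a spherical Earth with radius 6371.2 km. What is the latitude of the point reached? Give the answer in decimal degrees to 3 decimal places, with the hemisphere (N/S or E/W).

0.442°S

δ = d/R = 809.9/6371.2 = 0.127119 rad
φ₂ = arcsin(sin φ₁ cos δ + cos φ₁ sin δ cos θ)
   = arcsin(0.03527·0.99193 + 0.99938·0.12678·-0.33710) = -0.44229°
λ₂ = λ₁ + atan2(sin θ sin δ cos φ₁, cos δ − sin φ₁ sin φ₂) = -148.54302°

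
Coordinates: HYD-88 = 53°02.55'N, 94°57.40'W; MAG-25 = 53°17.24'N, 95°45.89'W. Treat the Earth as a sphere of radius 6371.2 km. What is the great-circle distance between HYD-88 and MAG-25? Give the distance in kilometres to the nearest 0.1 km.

HYD-88: φ = +53.04250°, λ = -94.95667°
MAG-25: φ = +53.28733°, λ = -95.76483°
Δφ = 0.2448°,  Δλ = -0.8082°
a = sin²(Δφ/2) + cos φ₁ cos φ₂ sin²(Δλ/2) = 0.000022
c = 2·arcsin(√a) = 0.009475 rad = 0.5428°
d = R·c = 6371.2 × 0.009475 = 60.4 km

60.4 km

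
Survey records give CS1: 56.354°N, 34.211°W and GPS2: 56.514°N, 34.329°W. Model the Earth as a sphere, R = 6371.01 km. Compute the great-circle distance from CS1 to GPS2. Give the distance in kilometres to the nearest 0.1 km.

Δφ = 0.1600°,  Δλ = -0.1180°
a = sin²(Δφ/2) + cos φ₁ cos φ₂ sin²(Δλ/2) = 0.000002
c = 2·arcsin(√a) = 0.003016 rad = 0.1728°
d = R·c = 6371.01 × 0.003016 = 19.2 km

19.2 km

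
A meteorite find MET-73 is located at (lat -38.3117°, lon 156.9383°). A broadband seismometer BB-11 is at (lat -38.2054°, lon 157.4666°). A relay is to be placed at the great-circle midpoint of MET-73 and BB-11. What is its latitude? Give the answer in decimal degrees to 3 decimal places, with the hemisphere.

38.259°S

Bx = cos φ₂ cos Δλ = 0.785765,  By = cos φ₂ sin Δλ = 0.007245
φₘ = atan2(sin φ₁ + sin φ₂, √((cos φ₁ + Bx)² + By²)) = -38.25885°
λₘ = λ₁ + atan2(By, cos φ₁ + Bx) = 157.20264°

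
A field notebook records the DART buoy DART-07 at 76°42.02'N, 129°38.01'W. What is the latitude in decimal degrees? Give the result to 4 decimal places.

76.7003°N

76° + 42.02′/60 = 76 + 0.70033 = 76.7003°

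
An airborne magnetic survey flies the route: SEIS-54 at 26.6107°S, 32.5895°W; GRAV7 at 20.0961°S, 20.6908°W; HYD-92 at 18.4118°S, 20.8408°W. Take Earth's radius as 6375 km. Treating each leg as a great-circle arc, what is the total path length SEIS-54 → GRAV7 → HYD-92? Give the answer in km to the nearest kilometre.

1602 km

SEIS-54→GRAV7: c = 0.221804 rad, d = 1414.00 km
GRAV7→HYD-92: c = 0.029500 rad, d = 188.06 km
Total = 1414.00 + 188.06 = 1602.06 km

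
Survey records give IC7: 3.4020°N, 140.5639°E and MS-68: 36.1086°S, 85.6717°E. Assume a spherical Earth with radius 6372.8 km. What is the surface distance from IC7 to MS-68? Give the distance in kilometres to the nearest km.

7186 km

Δφ = -39.5106°,  Δλ = -54.8922°
a = sin²(Δφ/2) + cos φ₁ cos φ₂ sin²(Δλ/2) = 0.285576
c = 2·arcsin(√a) = 1.127579 rad = 64.6055°
d = R·c = 6372.8 × 1.127579 = 7185.8 km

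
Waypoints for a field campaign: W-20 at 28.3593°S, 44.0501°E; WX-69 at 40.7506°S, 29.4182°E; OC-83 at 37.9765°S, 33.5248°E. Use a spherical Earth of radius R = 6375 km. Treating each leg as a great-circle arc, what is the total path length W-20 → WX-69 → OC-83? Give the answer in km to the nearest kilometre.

2387 km

W-20→WX-69: c = 0.300850 rad, d = 1917.92 km
WX-69→OC-83: c = 0.073570 rad, d = 469.01 km
Total = 1917.92 + 469.01 = 2386.93 km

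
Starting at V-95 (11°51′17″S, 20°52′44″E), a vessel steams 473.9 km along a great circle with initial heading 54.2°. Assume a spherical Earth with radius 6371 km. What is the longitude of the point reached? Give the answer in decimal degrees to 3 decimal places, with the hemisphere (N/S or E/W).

24.381°E

V-95: φ = -11.85472°, λ = +20.87889°
δ = d/R = 473.9/6371 = 0.074384 rad
φ₂ = arcsin(sin φ₁ cos δ + cos φ₁ sin δ cos θ)
   = arcsin(-0.20543·0.99723 + 0.97867·0.07432·0.58496) = -9.34150°
λ₂ = λ₁ + atan2(sin θ sin δ cos φ₁, cos δ − sin φ₁ sin φ₂) = 24.38096°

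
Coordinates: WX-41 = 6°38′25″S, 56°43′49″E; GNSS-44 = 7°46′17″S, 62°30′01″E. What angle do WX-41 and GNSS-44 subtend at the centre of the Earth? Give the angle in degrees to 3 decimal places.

5.835°

WX-41: φ = -6.64028°, λ = +56.73028°
GNSS-44: φ = -7.77139°, λ = +62.50028°
Δφ = -1.1311°,  Δλ = 5.7700°
a = sin²(Δφ/2) + cos φ₁ cos φ₂ sin²(Δλ/2) = 0.002591
c = 2·arcsin(√a) = 0.101840 rad = 5.8350°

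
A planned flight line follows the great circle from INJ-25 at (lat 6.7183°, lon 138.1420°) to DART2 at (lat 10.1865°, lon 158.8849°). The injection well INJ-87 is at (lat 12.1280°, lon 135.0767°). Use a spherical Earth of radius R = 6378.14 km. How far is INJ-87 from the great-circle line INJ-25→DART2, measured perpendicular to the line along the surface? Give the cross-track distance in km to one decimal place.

δ₁₃ = central angle INJ-25→INJ-87 = 0.108156 rad  (haversine)
θ₁₃ = bearing INJ-25→INJ-87 = 331.032°,  θ₁₂ = bearing INJ-25→DART2 = 78.969°
dₓₜ = R·arcsin(sin δ₁₃ · sin(θ₁₃ − θ₁₂)) = 6378.14·arcsin(0.10795·sin(252.063°)) = -656.187 km
|dₓₜ| = 656.187 km

656.2 km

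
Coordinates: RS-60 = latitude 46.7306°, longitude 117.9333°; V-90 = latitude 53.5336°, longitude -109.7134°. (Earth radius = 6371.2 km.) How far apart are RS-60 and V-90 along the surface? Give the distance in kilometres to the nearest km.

Δφ = 6.8030°,  Δλ = 132.3533°
a = sin²(Δφ/2) + cos φ₁ cos φ₂ sin²(Δλ/2) = 0.344441
c = 2·arcsin(√a) = 1.254428 rad = 71.8734°
d = R·c = 6371.2 × 1.254428 = 7992.2 km

7992 km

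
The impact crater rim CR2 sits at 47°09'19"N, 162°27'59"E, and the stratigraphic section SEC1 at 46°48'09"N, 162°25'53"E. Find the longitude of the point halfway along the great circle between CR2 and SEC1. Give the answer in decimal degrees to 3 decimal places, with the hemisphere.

CR2: φ = +47.15528°, λ = +162.46639°
SEC1: φ = +46.80250°, λ = +162.43139°
Bx = cos φ₂ cos Δλ = 0.684515,  By = cos φ₂ sin Δλ = -0.000418
φₘ = atan2(sin φ₁ + sin φ₂, √((cos φ₁ + Bx)² + By²)) = 46.97889°
λₘ = λ₁ + atan2(By, cos φ₁ + Bx) = 162.44883°

162.449°E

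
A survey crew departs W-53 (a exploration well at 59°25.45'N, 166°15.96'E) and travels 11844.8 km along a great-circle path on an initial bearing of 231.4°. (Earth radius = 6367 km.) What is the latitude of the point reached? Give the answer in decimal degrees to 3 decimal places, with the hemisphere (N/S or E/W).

33.364°S

W-53: φ = +59.42417°, λ = +166.26600°
δ = d/R = 11844.8/6367 = 1.860342 rad
φ₂ = arcsin(sin φ₁ cos δ + cos φ₁ sin δ cos θ)
   = arcsin(0.86096·-0.28552 + 0.50868·0.95837·-0.62388) = -33.36438°
λ₂ = λ₁ + atan2(sin θ sin δ cos φ₁, cos δ − sin φ₁ sin φ₂) = 102.52693°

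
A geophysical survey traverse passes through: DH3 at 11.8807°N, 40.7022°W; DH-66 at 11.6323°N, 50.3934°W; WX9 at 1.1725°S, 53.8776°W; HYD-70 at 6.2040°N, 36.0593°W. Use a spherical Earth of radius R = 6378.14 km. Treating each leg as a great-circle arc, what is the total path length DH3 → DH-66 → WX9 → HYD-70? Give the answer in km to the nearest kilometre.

DH3→DH-66: c = 0.165644 rad, d = 1056.50 km
DH-66→WX9: c = 0.231511 rad, d = 1476.61 km
WX9→HYD-70: c = 0.336105 rad, d = 2143.72 km
Total = 1056.50 + 1476.61 + 2143.72 = 4676.83 km

4677 km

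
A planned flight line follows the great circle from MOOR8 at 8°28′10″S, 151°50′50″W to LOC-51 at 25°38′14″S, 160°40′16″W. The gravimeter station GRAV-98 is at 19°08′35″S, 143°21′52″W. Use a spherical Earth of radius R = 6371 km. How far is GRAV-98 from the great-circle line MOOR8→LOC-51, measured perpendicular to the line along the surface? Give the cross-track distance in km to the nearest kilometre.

1317 km

MOOR8: φ = -8.46944°, λ = -151.84722°
LOC-51: φ = -25.63722°, λ = -160.67111°
GRAV-98: φ = -19.14306°, λ = -143.36444°
δ₁₃ = central angle MOOR8→GRAV-98 = 0.235164 rad  (haversine)
θ₁₃ = bearing MOOR8→GRAV-98 = 143.267°,  θ₁₂ = bearing MOOR8→LOC-51 = 204.988°
dₓₜ = R·arcsin(sin δ₁₃ · sin(θ₁₃ − θ₁₂)) = 6371·arcsin(0.23300·sin(-61.721°)) = -1316.638 km
|dₓₜ| = 1316.638 km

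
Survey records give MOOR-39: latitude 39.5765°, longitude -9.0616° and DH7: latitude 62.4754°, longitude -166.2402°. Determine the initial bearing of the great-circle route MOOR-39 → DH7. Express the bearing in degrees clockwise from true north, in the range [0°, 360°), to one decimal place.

Δλ = -157.1786°
y = sin Δλ · cos φ₂ = -0.179241
x = cos φ₁ sin φ₂ − sin φ₁ cos φ₂ cos Δλ = 0.954911
θ = atan2(y, x) = -10.6310° → 349.3690° (mod 360°)

349.4°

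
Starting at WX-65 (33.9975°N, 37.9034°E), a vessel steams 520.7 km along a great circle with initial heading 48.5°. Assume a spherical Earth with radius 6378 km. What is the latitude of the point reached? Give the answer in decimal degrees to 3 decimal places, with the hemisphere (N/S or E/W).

37.020°N

δ = d/R = 520.7/6378 = 0.081640 rad
φ₂ = arcsin(sin φ₁ cos δ + cos φ₁ sin δ cos θ)
   = arcsin(0.55916·0.99667 + 0.82906·0.08155·0.66262) = 37.02000°
λ₂ = λ₁ + atan2(sin θ sin δ cos φ₁, cos δ − sin φ₁ sin φ₂) = 42.29062°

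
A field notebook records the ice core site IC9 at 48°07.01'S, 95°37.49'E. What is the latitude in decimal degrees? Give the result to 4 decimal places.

48.1168°S

48° + 7.01′/60 = 48 + 0.11683 = 48.1168°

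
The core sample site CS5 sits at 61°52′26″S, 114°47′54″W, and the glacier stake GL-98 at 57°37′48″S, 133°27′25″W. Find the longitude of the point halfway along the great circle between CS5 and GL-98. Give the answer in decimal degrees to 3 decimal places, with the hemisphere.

CS5: φ = -61.87389°, λ = -114.79833°
GL-98: φ = -57.63000°, λ = -133.45694°
Bx = cos φ₂ cos Δλ = 0.507246,  By = cos φ₂ sin Δλ = -0.171285
φₘ = atan2(sin φ₁ + sin φ₂, √((cos φ₁ + Bx)² + By²)) = -60.08149°
λₘ = λ₁ + atan2(By, cos φ₁ + Bx) = -124.72569°

124.726°W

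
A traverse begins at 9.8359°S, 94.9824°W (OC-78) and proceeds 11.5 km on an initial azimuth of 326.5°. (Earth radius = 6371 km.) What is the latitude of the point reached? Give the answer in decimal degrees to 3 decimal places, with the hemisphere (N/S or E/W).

9.750°S

δ = d/R = 11.5/6371 = 0.001805 rad
φ₂ = arcsin(sin φ₁ cos δ + cos φ₁ sin δ cos θ)
   = arcsin(-0.17083·1.00000 + 0.98530·0.00181·0.83389) = -9.74965°
λ₂ = λ₁ + atan2(sin θ sin δ cos φ₁, cos δ − sin φ₁ sin φ₂) = -95.04032°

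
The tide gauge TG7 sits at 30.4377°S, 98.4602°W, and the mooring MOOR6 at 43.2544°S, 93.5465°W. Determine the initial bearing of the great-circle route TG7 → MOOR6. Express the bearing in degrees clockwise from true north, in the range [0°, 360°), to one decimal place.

Δλ = 4.9137°
y = sin Δλ · cos φ₂ = 0.062384
x = cos φ₁ sin φ₂ − sin φ₁ cos φ₂ cos Δλ = -0.223189
θ = atan2(y, x) = 164.3836° → 164.3836° (mod 360°)

164.4°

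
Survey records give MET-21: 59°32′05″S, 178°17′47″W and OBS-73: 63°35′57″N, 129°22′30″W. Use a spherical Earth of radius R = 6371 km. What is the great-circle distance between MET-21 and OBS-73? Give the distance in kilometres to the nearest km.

MET-21: φ = -59.53472°, λ = -178.29639°
OBS-73: φ = +63.59917°, λ = -129.37500°
Δφ = 123.1339°,  Δλ = 48.9214°
a = sin²(Δφ/2) + cos φ₁ cos φ₂ sin²(Δλ/2) = 0.811952
c = 2·arcsin(√a) = 2.244524 rad = 128.6017°
d = R·c = 6371 × 2.244524 = 14299.9 km

14300 km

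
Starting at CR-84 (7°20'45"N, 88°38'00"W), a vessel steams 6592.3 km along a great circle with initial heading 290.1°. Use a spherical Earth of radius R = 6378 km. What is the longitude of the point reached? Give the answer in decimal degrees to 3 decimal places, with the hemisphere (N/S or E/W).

148.423°W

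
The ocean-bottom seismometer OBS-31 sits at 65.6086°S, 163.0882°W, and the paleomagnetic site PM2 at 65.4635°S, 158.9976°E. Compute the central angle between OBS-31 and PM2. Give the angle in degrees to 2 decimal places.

15.46°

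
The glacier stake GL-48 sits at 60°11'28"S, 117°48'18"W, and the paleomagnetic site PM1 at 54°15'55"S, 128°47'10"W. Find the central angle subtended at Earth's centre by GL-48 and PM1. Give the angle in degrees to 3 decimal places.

8.373°

GL-48: φ = -60.19111°, λ = -117.80500°
PM1: φ = -54.26528°, λ = -128.78611°
Δφ = 5.9258°,  Δλ = -10.9811°
a = sin²(Δφ/2) + cos φ₁ cos φ₂ sin²(Δλ/2) = 0.005330
c = 2·arcsin(√a) = 0.146140 rad = 8.3732°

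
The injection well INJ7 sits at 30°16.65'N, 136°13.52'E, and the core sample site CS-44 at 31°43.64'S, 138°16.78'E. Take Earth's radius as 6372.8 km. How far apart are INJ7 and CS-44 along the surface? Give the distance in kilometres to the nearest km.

6900 km

INJ7: φ = +30.27750°, λ = +136.22533°
CS-44: φ = -31.72733°, λ = +138.27967°
Δφ = -62.0048°,  Δλ = 2.0543°
a = sin²(Δφ/2) + cos φ₁ cos φ₂ sin²(Δλ/2) = 0.265538
c = 2·arcsin(√a) = 1.082723 rad = 62.0355°
d = R·c = 6372.8 × 1.082723 = 6900.0 km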